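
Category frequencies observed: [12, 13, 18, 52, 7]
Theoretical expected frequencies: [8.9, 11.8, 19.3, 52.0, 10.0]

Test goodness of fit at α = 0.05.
Chi-square goodness of fit test:
H₀: observed counts match expected distribution
H₁: observed counts differ from expected distribution
df = k - 1 = 4
χ² = Σ(O - E)²/E
   = (12 - 8.9)²/8.9 + (13 - 11.8)²/11.8 + (18 - 19.3)²/19.3 + (52 - 52.0)²/52.0 + (7 - 10.0)²/10.0
   = 1.080 + 0.122 + 0.088 + 0.000 + 0.900
   = 2.19
p-value = 0.7010

Since p-value > α = 0.05, we fail to reject H₀.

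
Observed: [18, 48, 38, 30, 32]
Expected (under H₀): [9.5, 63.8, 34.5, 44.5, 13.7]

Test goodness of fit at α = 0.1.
Chi-square goodness of fit test:
H₀: observed counts match expected distribution
H₁: observed counts differ from expected distribution
df = k - 1 = 4
χ² = Σ(O - E)²/E
   = (18 - 9.5)²/9.5 + (48 - 63.8)²/63.8 + (38 - 34.5)²/34.5 + (30 - 44.5)²/44.5 + (32 - 13.7)²/13.7
   = 7.605 + 3.913 + 0.355 + 4.725 + 24.445
   = 41.04
p-value < 0.0001

Since p-value < α = 0.1, we reject H₀.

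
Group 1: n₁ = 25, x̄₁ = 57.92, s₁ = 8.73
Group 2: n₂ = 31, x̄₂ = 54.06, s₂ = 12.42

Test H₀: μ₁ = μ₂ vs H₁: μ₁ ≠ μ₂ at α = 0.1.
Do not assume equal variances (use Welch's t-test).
Welch's two-sample t-test:
H₀: μ₁ = μ₂
H₁: μ₁ ≠ μ₂
s₁²/n₁ = 8.73²/25 = 3.0485,  s₂²/n₂ = 12.42²/31 = 4.9760
SE = √(s₁²/n₁ + s₂²/n₂) = √(3.0485 + 4.9760) = 2.8328
df (Welch-Satterthwaite) = (s₁²/n₁ + s₂²/n₂)² / [(s₁²/n₁)²/(n₁-1) + (s₂²/n₂)²/(n₂-1)] ≈ 53.10
t = (x̄₁ - x̄₂) / SE = (57.92 - 54.06) / 2.8328 = 3.86 / 2.8328 = 1.363
p-value = 0.1788

Since p-value > α = 0.1, we fail to reject H₀.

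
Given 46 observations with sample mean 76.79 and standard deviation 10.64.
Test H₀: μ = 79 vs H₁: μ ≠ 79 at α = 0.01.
One-sample t-test:
H₀: μ = 79
H₁: μ ≠ 79
df = n - 1 = 45
t = (x̄ - μ₀) / (s/√n) = (76.79 - 79) / (10.64/√46) = -1.409
p-value = 0.1658

Since p-value > α = 0.01, we fail to reject H₀.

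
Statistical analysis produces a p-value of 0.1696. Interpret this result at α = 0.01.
Since p = 0.1696 > α = 0.01, fail to reject H₀.
There is insufficient evidence to reject the null hypothesis; the result is not statistically significant at the 0.01 level.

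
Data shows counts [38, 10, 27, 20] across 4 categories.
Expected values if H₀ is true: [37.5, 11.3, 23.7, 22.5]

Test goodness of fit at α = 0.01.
Chi-square goodness of fit test:
H₀: observed counts match expected distribution
H₁: observed counts differ from expected distribution
df = k - 1 = 3
χ² = Σ(O - E)²/E
   = (38 - 37.5)²/37.5 + (10 - 11.3)²/11.3 + (27 - 23.7)²/23.7 + (20 - 22.5)²/22.5
   = 0.007 + 0.150 + 0.459 + 0.278
   = 0.89
p-value = 0.8270

Since p-value > α = 0.01, we fail to reject H₀.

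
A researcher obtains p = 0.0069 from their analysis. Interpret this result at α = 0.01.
Since p = 0.0069 < α = 0.01, reject H₀.
There is sufficient evidence to reject the null hypothesis; the result is statistically significant at the 0.01 level.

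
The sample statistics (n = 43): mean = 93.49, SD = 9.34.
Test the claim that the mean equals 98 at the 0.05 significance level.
One-sample t-test:
H₀: μ = 98
H₁: μ ≠ 98
df = n - 1 = 42
t = (x̄ - μ₀) / (s/√n) = (93.49 - 98) / (9.34/√43) = -3.166
p-value = 0.0029

Since p-value < α = 0.05, we reject H₀.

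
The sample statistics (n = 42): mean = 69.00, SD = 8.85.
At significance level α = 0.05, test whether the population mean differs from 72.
One-sample t-test:
H₀: μ = 72
H₁: μ ≠ 72
df = n - 1 = 41
t = (x̄ - μ₀) / (s/√n) = (69.00 - 72) / (8.85/√42) = -2.197
p-value = 0.0337

Since p-value < α = 0.05, we reject H₀.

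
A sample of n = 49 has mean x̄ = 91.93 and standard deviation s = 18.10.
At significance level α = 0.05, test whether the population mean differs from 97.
One-sample t-test:
H₀: μ = 97
H₁: μ ≠ 97
df = n - 1 = 48
t = (x̄ - μ₀) / (s/√n) = (91.93 - 97) / (18.10/√49) = -1.961
p-value = 0.0557

Since p-value > α = 0.05, we fail to reject H₀.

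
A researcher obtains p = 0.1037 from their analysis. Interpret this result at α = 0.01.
Since p = 0.1037 > α = 0.01, fail to reject H₀.
There is insufficient evidence to reject the null hypothesis; the result is not statistically significant at the 0.01 level.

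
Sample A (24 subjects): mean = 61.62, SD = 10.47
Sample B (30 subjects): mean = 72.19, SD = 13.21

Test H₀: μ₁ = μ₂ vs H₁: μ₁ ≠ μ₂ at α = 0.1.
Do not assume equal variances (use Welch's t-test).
Welch's two-sample t-test:
H₀: μ₁ = μ₂
H₁: μ₁ ≠ μ₂
s₁²/n₁ = 10.47²/24 = 4.5675,  s₂²/n₂ = 13.21²/30 = 5.8168
SE = √(s₁²/n₁ + s₂²/n₂) = √(4.5675 + 5.8168) = 3.2225
df (Welch-Satterthwaite) = (s₁²/n₁ + s₂²/n₂)² / [(s₁²/n₁)²/(n₁-1) + (s₂²/n₂)²/(n₂-1)] ≈ 52.00
t = (x̄₁ - x̄₂) / SE = (61.62 - 72.19) / 3.2225 = -10.57 / 3.2225 = -3.280
p-value = 0.0019

Since p-value < α = 0.1, we reject H₀.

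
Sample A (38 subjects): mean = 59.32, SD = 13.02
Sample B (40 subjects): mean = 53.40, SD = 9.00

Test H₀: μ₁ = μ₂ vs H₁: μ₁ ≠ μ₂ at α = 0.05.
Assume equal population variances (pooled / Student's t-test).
Student's two-sample t-test (equal variances):
H₀: μ₁ = μ₂
H₁: μ₁ ≠ μ₂
df = n₁ + n₂ - 2 = 76
Pooled variance s_p² = [(n₁-1)s₁² + (n₂-1)s₂²] / (n₁ + n₂ - 2) = [(37)(13.02²) + (39)(9.00²)] / 76 = 124.0955
SE = √(s_p²(1/n₁ + 1/n₂)) = √(124.0955 × (1/38 + 1/40)) = 2.5235
t = (x̄₁ - x̄₂) / SE = (59.32 - 53.40) / 2.5235 = 5.92 / 2.5235 = 2.346
p-value = 0.0216

Since p-value < α = 0.05, we reject H₀.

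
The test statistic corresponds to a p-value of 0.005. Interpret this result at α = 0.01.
Since p = 0.005 < α = 0.01, reject H₀.
There is sufficient evidence to reject the null hypothesis; the result is statistically significant at the 0.01 level.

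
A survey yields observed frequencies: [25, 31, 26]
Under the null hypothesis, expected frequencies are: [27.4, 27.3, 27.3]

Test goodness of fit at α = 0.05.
Chi-square goodness of fit test:
H₀: observed counts match expected distribution
H₁: observed counts differ from expected distribution
df = k - 1 = 2
χ² = Σ(O - E)²/E
   = (25 - 27.4)²/27.4 + (31 - 27.3)²/27.3 + (26 - 27.3)²/27.3
   = 0.210 + 0.501 + 0.062
   = 0.77
p-value = 0.6792

Since p-value > α = 0.05, we fail to reject H₀.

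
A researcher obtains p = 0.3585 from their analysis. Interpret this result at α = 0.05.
Since p = 0.3585 > α = 0.05, fail to reject H₀.
There is insufficient evidence to reject the null hypothesis; the result is not statistically significant at the 0.05 level.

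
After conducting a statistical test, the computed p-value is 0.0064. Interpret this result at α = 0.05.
Since p = 0.0064 < α = 0.05, reject H₀.
There is sufficient evidence to reject the null hypothesis; the result is statistically significant at the 0.05 level.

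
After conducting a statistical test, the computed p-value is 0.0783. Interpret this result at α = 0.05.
Since p = 0.0783 > α = 0.05, fail to reject H₀.
There is insufficient evidence to reject the null hypothesis; the result is not statistically significant at the 0.05 level.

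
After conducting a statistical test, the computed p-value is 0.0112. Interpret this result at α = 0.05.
Since p = 0.0112 < α = 0.05, reject H₀.
There is sufficient evidence to reject the null hypothesis; the result is statistically significant at the 0.05 level.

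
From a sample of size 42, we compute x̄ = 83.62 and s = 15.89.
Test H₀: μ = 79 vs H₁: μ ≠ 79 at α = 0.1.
One-sample t-test:
H₀: μ = 79
H₁: μ ≠ 79
df = n - 1 = 41
t = (x̄ - μ₀) / (s/√n) = (83.62 - 79) / (15.89/√42) = 1.884
p-value = 0.0666

Since p-value < α = 0.1, we reject H₀.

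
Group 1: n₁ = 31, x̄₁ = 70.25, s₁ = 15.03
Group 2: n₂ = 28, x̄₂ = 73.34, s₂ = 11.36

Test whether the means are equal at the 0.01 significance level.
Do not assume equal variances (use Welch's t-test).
Welch's two-sample t-test:
H₀: μ₁ = μ₂
H₁: μ₁ ≠ μ₂
s₁²/n₁ = 15.03²/31 = 7.2871,  s₂²/n₂ = 11.36²/28 = 4.6089
SE = √(s₁²/n₁ + s₂²/n₂) = √(7.2871 + 4.6089) = 3.4491
df (Welch-Satterthwaite) = (s₁²/n₁ + s₂²/n₂)² / [(s₁²/n₁)²/(n₁-1) + (s₂²/n₂)²/(n₂-1)] ≈ 55.35
t = (x̄₁ - x̄₂) / SE = (70.25 - 73.34) / 3.4491 = -3.09 / 3.4491 = -0.896
p-value = 0.3742

Since p-value > α = 0.01, we fail to reject H₀.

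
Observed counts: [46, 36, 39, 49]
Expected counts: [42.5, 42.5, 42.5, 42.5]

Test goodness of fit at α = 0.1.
Chi-square goodness of fit test:
H₀: observed counts match expected distribution
H₁: observed counts differ from expected distribution
df = k - 1 = 3
χ² = Σ(O - E)²/E
   = (46 - 42.5)²/42.5 + (36 - 42.5)²/42.5 + (39 - 42.5)²/42.5 + (49 - 42.5)²/42.5
   = 0.288 + 0.994 + 0.288 + 0.994
   = 2.56
p-value = 0.4637

Since p-value > α = 0.1, we fail to reject H₀.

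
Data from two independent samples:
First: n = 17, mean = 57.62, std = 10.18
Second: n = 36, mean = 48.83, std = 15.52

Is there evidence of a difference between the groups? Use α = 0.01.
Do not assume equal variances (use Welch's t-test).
Welch's two-sample t-test:
H₀: μ₁ = μ₂
H₁: μ₁ ≠ μ₂
s₁²/n₁ = 10.18²/17 = 6.0960,  s₂²/n₂ = 15.52²/36 = 6.6908
SE = √(s₁²/n₁ + s₂²/n₂) = √(6.0960 + 6.6908) = 3.5759
df (Welch-Satterthwaite) = (s₁²/n₁ + s₂²/n₂)² / [(s₁²/n₁)²/(n₁-1) + (s₂²/n₂)²/(n₂-1)] ≈ 45.40
t = (x̄₁ - x̄₂) / SE = (57.62 - 48.83) / 3.5759 = 8.79 / 3.5759 = 2.458
p-value = 0.0178

Since p-value > α = 0.01, we fail to reject H₀.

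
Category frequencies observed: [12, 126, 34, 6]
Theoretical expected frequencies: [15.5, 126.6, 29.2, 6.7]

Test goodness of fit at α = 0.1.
Chi-square goodness of fit test:
H₀: observed counts match expected distribution
H₁: observed counts differ from expected distribution
df = k - 1 = 3
χ² = Σ(O - E)²/E
   = (12 - 15.5)²/15.5 + (126 - 126.6)²/126.6 + (34 - 29.2)²/29.2 + (6 - 6.7)²/6.7
   = 0.790 + 0.003 + 0.789 + 0.073
   = 1.66
p-value = 0.6469

Since p-value > α = 0.1, we fail to reject H₀.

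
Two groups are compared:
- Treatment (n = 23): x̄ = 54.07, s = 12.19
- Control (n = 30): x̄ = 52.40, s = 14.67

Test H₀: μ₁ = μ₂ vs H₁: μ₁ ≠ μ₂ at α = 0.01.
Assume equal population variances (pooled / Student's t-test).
Student's two-sample t-test (equal variances):
H₀: μ₁ = μ₂
H₁: μ₁ ≠ μ₂
df = n₁ + n₂ - 2 = 51
Pooled variance s_p² = [(n₁-1)s₁² + (n₂-1)s₂²] / (n₁ + n₂ - 2) = [(22)(12.19²) + (29)(14.67²)] / 51 = 186.4740
SE = √(s_p²(1/n₁ + 1/n₂)) = √(186.4740 × (1/23 + 1/30)) = 3.7846
t = (x̄₁ - x̄₂) / SE = (54.07 - 52.40) / 3.7846 = 1.67 / 3.7846 = 0.441
p-value = 0.6609

Since p-value > α = 0.01, we fail to reject H₀.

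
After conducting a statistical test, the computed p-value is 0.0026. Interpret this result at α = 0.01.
Since p = 0.0026 < α = 0.01, reject H₀.
There is sufficient evidence to reject the null hypothesis; the result is statistically significant at the 0.01 level.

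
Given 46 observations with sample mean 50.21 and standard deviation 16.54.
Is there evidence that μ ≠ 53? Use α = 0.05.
One-sample t-test:
H₀: μ = 53
H₁: μ ≠ 53
df = n - 1 = 45
t = (x̄ - μ₀) / (s/√n) = (50.21 - 53) / (16.54/√46) = -1.144
p-value = 0.2586

Since p-value > α = 0.05, we fail to reject H₀.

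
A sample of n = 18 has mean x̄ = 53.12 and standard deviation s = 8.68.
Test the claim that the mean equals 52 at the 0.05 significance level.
One-sample t-test:
H₀: μ = 52
H₁: μ ≠ 52
df = n - 1 = 17
t = (x̄ - μ₀) / (s/√n) = (53.12 - 52) / (8.68/√18) = 0.547
p-value = 0.5912

Since p-value > α = 0.05, we fail to reject H₀.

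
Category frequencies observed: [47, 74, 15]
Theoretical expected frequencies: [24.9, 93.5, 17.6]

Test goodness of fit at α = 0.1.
Chi-square goodness of fit test:
H₀: observed counts match expected distribution
H₁: observed counts differ from expected distribution
df = k - 1 = 2
χ² = Σ(O - E)²/E
   = (47 - 24.9)²/24.9 + (74 - 93.5)²/93.5 + (15 - 17.6)²/17.6
   = 19.615 + 4.067 + 0.384
   = 24.07
p-value < 0.0001

Since p-value < α = 0.1, we reject H₀.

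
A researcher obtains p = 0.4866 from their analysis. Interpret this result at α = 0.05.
Since p = 0.4866 > α = 0.05, fail to reject H₀.
There is insufficient evidence to reject the null hypothesis; the result is not statistically significant at the 0.05 level.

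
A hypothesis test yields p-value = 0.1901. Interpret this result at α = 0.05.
Since p = 0.1901 > α = 0.05, fail to reject H₀.
There is insufficient evidence to reject the null hypothesis; the result is not statistically significant at the 0.05 level.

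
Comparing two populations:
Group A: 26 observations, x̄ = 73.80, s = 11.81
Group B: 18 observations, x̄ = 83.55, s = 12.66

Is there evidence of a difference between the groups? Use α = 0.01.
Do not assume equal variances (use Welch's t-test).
Welch's two-sample t-test:
H₀: μ₁ = μ₂
H₁: μ₁ ≠ μ₂
s₁²/n₁ = 11.81²/26 = 5.3645,  s₂²/n₂ = 12.66²/18 = 8.9042
SE = √(s₁²/n₁ + s₂²/n₂) = √(5.3645 + 8.9042) = 3.7774
df (Welch-Satterthwaite) = (s₁²/n₁ + s₂²/n₂)² / [(s₁²/n₁)²/(n₁-1) + (s₂²/n₂)²/(n₂-1)] ≈ 35.01
t = (x̄₁ - x̄₂) / SE = (73.80 - 83.55) / 3.7774 = -9.75 / 3.7774 = -2.581
p-value = 0.0142

Since p-value > α = 0.01, we fail to reject H₀.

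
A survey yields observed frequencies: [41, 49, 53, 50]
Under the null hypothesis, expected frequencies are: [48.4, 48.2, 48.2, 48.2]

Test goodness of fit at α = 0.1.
Chi-square goodness of fit test:
H₀: observed counts match expected distribution
H₁: observed counts differ from expected distribution
df = k - 1 = 3
χ² = Σ(O - E)²/E
   = (41 - 48.4)²/48.4 + (49 - 48.2)²/48.2 + (53 - 48.2)²/48.2 + (50 - 48.2)²/48.2
   = 1.131 + 0.013 + 0.478 + 0.067
   = 1.69
p-value = 0.6392

Since p-value > α = 0.1, we fail to reject H₀.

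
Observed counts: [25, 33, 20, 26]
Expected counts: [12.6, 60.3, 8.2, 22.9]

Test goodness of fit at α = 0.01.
Chi-square goodness of fit test:
H₀: observed counts match expected distribution
H₁: observed counts differ from expected distribution
df = k - 1 = 3
χ² = Σ(O - E)²/E
   = (25 - 12.6)²/12.6 + (33 - 60.3)²/60.3 + (20 - 8.2)²/8.2 + (26 - 22.9)²/22.9
   = 12.203 + 12.360 + 16.980 + 0.420
   = 41.96
p-value < 0.0001

Since p-value < α = 0.01, we reject H₀.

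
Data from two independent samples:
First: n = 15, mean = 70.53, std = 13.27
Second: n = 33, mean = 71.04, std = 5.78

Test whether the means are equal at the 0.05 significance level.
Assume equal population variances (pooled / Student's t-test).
Student's two-sample t-test (equal variances):
H₀: μ₁ = μ₂
H₁: μ₁ ≠ μ₂
df = n₁ + n₂ - 2 = 46
Pooled variance s_p² = [(n₁-1)s₁² + (n₂-1)s₂²] / (n₁ + n₂ - 2) = [(14)(13.27²) + (32)(5.78²)] / 46 = 76.8341
SE = √(s_p²(1/n₁ + 1/n₂)) = √(76.8341 × (1/15 + 1/33)) = 2.7296
t = (x̄₁ - x̄₂) / SE = (70.53 - 71.04) / 2.7296 = -0.51 / 2.7296 = -0.187
p-value = 0.8526

Since p-value > α = 0.05, we fail to reject H₀.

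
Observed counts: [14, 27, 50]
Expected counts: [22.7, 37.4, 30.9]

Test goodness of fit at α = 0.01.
Chi-square goodness of fit test:
H₀: observed counts match expected distribution
H₁: observed counts differ from expected distribution
df = k - 1 = 2
χ² = Σ(O - E)²/E
   = (14 - 22.7)²/22.7 + (27 - 37.4)²/37.4 + (50 - 30.9)²/30.9
   = 3.334 + 2.892 + 11.806
   = 18.03
p-value = 0.0001

Since p-value < α = 0.01, we reject H₀.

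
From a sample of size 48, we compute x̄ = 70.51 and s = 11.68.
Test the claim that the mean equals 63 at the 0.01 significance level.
One-sample t-test:
H₀: μ = 63
H₁: μ ≠ 63
df = n - 1 = 47
t = (x̄ - μ₀) / (s/√n) = (70.51 - 63) / (11.68/√48) = 4.455
p-value = 0.0001

Since p-value < α = 0.01, we reject H₀.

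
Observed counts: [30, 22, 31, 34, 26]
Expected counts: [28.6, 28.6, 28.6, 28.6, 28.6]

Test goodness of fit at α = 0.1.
Chi-square goodness of fit test:
H₀: observed counts match expected distribution
H₁: observed counts differ from expected distribution
df = k - 1 = 4
χ² = Σ(O - E)²/E
   = (30 - 28.6)²/28.6 + (22 - 28.6)²/28.6 + (31 - 28.6)²/28.6 + (34 - 28.6)²/28.6 + (26 - 28.6)²/28.6
   = 0.069 + 1.523 + 0.201 + 1.020 + 0.236
   = 3.05
p-value = 0.5497

Since p-value > α = 0.1, we fail to reject H₀.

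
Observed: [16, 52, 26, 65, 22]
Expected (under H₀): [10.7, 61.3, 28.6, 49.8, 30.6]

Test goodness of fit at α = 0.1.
Chi-square goodness of fit test:
H₀: observed counts match expected distribution
H₁: observed counts differ from expected distribution
df = k - 1 = 4
χ² = Σ(O - E)²/E
   = (16 - 10.7)²/10.7 + (52 - 61.3)²/61.3 + (26 - 28.6)²/28.6 + (65 - 49.8)²/49.8 + (22 - 30.6)²/30.6
   = 2.625 + 1.411 + 0.236 + 4.639 + 2.417
   = 11.33
p-value = 0.0231

Since p-value < α = 0.1, we reject H₀.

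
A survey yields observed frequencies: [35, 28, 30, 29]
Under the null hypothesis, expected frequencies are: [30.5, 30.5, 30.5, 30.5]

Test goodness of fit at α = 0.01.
Chi-square goodness of fit test:
H₀: observed counts match expected distribution
H₁: observed counts differ from expected distribution
df = k - 1 = 3
χ² = Σ(O - E)²/E
   = (35 - 30.5)²/30.5 + (28 - 30.5)²/30.5 + (30 - 30.5)²/30.5 + (29 - 30.5)²/30.5
   = 0.664 + 0.205 + 0.008 + 0.074
   = 0.95
p-value = 0.8131

Since p-value > α = 0.01, we fail to reject H₀.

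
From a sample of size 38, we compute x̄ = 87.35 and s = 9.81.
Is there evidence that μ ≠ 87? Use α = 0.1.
One-sample t-test:
H₀: μ = 87
H₁: μ ≠ 87
df = n - 1 = 37
t = (x̄ - μ₀) / (s/√n) = (87.35 - 87) / (9.81/√38) = 0.220
p-value = 0.8271

Since p-value > α = 0.1, we fail to reject H₀.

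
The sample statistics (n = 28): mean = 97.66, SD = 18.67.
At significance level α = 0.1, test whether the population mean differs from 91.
One-sample t-test:
H₀: μ = 91
H₁: μ ≠ 91
df = n - 1 = 27
t = (x̄ - μ₀) / (s/√n) = (97.66 - 91) / (18.67/√28) = 1.888
p-value = 0.0699

Since p-value < α = 0.1, we reject H₀.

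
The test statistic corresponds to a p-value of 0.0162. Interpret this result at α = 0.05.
Since p = 0.0162 < α = 0.05, reject H₀.
There is sufficient evidence to reject the null hypothesis; the result is statistically significant at the 0.05 level.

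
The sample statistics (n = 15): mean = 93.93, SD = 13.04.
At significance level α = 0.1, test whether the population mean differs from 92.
One-sample t-test:
H₀: μ = 92
H₁: μ ≠ 92
df = n - 1 = 14
t = (x̄ - μ₀) / (s/√n) = (93.93 - 92) / (13.04/√15) = 0.573
p-value = 0.5756

Since p-value > α = 0.1, we fail to reject H₀.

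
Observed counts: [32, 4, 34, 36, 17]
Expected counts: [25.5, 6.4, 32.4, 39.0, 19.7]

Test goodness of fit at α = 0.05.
Chi-square goodness of fit test:
H₀: observed counts match expected distribution
H₁: observed counts differ from expected distribution
df = k - 1 = 4
χ² = Σ(O - E)²/E
   = (32 - 25.5)²/25.5 + (4 - 6.4)²/6.4 + (34 - 32.4)²/32.4 + (36 - 39.0)²/39.0 + (17 - 19.7)²/19.7
   = 1.657 + 0.900 + 0.079 + 0.231 + 0.370
   = 3.24
p-value = 0.5190

Since p-value > α = 0.05, we fail to reject H₀.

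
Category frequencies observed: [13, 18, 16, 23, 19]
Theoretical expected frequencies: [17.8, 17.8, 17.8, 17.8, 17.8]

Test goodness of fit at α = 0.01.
Chi-square goodness of fit test:
H₀: observed counts match expected distribution
H₁: observed counts differ from expected distribution
df = k - 1 = 4
χ² = Σ(O - E)²/E
   = (13 - 17.8)²/17.8 + (18 - 17.8)²/17.8 + (16 - 17.8)²/17.8 + (23 - 17.8)²/17.8 + (19 - 17.8)²/17.8
   = 1.294 + 0.002 + 0.182 + 1.519 + 0.081
   = 3.08
p-value = 0.5448

Since p-value > α = 0.01, we fail to reject H₀.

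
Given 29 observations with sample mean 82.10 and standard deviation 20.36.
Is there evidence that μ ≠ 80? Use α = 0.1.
One-sample t-test:
H₀: μ = 80
H₁: μ ≠ 80
df = n - 1 = 28
t = (x̄ - μ₀) / (s/√n) = (82.10 - 80) / (20.36/√29) = 0.555
p-value = 0.5830

Since p-value > α = 0.1, we fail to reject H₀.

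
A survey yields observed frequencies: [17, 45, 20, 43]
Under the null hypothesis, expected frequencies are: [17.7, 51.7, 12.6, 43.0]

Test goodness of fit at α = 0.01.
Chi-square goodness of fit test:
H₀: observed counts match expected distribution
H₁: observed counts differ from expected distribution
df = k - 1 = 3
χ² = Σ(O - E)²/E
   = (17 - 17.7)²/17.7 + (45 - 51.7)²/51.7 + (20 - 12.6)²/12.6 + (43 - 43.0)²/43.0
   = 0.028 + 0.868 + 4.346 + 0.000
   = 5.24
p-value = 0.1549

Since p-value > α = 0.01, we fail to reject H₀.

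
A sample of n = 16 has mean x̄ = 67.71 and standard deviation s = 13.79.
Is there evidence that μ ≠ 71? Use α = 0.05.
One-sample t-test:
H₀: μ = 71
H₁: μ ≠ 71
df = n - 1 = 15
t = (x̄ - μ₀) / (s/√n) = (67.71 - 71) / (13.79/√16) = -0.954
p-value = 0.3551

Since p-value > α = 0.05, we fail to reject H₀.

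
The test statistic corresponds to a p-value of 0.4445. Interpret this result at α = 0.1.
Since p = 0.4445 > α = 0.1, fail to reject H₀.
There is insufficient evidence to reject the null hypothesis; the result is not statistically significant at the 0.1 level.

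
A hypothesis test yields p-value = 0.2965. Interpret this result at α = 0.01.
Since p = 0.2965 > α = 0.01, fail to reject H₀.
There is insufficient evidence to reject the null hypothesis; the result is not statistically significant at the 0.01 level.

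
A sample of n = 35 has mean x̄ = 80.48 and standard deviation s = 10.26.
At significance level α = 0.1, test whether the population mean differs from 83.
One-sample t-test:
H₀: μ = 83
H₁: μ ≠ 83
df = n - 1 = 34
t = (x̄ - μ₀) / (s/√n) = (80.48 - 83) / (10.26/√35) = -1.453
p-value = 0.1554

Since p-value > α = 0.1, we fail to reject H₀.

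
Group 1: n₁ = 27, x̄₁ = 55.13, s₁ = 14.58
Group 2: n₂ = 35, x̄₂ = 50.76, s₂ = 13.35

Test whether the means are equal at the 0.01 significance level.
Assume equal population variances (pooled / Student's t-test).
Student's two-sample t-test (equal variances):
H₀: μ₁ = μ₂
H₁: μ₁ ≠ μ₂
df = n₁ + n₂ - 2 = 60
Pooled variance s_p² = [(n₁-1)s₁² + (n₂-1)s₂²] / (n₁ + n₂ - 2) = [(26)(14.58²) + (34)(13.35²)] / 60 = 193.1092
SE = √(s_p²(1/n₁ + 1/n₂)) = √(193.1092 × (1/27 + 1/35)) = 3.5594
t = (x̄₁ - x̄₂) / SE = (55.13 - 50.76) / 3.5594 = 4.37 / 3.5594 = 1.228
p-value = 0.2243

Since p-value > α = 0.01, we fail to reject H₀.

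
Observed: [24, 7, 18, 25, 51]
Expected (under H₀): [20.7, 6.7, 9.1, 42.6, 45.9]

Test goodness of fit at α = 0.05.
Chi-square goodness of fit test:
H₀: observed counts match expected distribution
H₁: observed counts differ from expected distribution
df = k - 1 = 4
χ² = Σ(O - E)²/E
   = (24 - 20.7)²/20.7 + (7 - 6.7)²/6.7 + (18 - 9.1)²/9.1 + (25 - 42.6)²/42.6 + (51 - 45.9)²/45.9
   = 0.526 + 0.013 + 8.704 + 7.271 + 0.567
   = 17.08
p-value = 0.0019

Since p-value < α = 0.05, we reject H₀.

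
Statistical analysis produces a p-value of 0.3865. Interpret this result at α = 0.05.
Since p = 0.3865 > α = 0.05, fail to reject H₀.
There is insufficient evidence to reject the null hypothesis; the result is not statistically significant at the 0.05 level.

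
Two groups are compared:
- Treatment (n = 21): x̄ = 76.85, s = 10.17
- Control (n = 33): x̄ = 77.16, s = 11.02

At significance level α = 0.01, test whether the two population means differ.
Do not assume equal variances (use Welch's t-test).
Welch's two-sample t-test:
H₀: μ₁ = μ₂
H₁: μ₁ ≠ μ₂
s₁²/n₁ = 10.17²/21 = 4.9252,  s₂²/n₂ = 11.02²/33 = 3.6800
SE = √(s₁²/n₁ + s₂²/n₂) = √(4.9252 + 3.6800) = 2.9335
df (Welch-Satterthwaite) = (s₁²/n₁ + s₂²/n₂)² / [(s₁²/n₁)²/(n₁-1) + (s₂²/n₂)²/(n₂-1)] ≈ 45.26
t = (x̄₁ - x̄₂) / SE = (76.85 - 77.16) / 2.9335 = -0.31 / 2.9335 = -0.106
p-value = 0.9163

Since p-value > α = 0.01, we fail to reject H₀.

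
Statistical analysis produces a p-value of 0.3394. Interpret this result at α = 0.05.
Since p = 0.3394 > α = 0.05, fail to reject H₀.
There is insufficient evidence to reject the null hypothesis; the result is not statistically significant at the 0.05 level.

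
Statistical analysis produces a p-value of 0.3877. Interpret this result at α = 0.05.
Since p = 0.3877 > α = 0.05, fail to reject H₀.
There is insufficient evidence to reject the null hypothesis; the result is not statistically significant at the 0.05 level.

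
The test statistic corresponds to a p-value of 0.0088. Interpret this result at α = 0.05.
Since p = 0.0088 < α = 0.05, reject H₀.
There is sufficient evidence to reject the null hypothesis; the result is statistically significant at the 0.05 level.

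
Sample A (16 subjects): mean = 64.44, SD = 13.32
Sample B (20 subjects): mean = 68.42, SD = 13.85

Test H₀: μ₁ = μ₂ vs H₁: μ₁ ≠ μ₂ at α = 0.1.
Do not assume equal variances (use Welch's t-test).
Welch's two-sample t-test:
H₀: μ₁ = μ₂
H₁: μ₁ ≠ μ₂
s₁²/n₁ = 13.32²/16 = 11.0889,  s₂²/n₂ = 13.85²/20 = 9.5911
SE = √(s₁²/n₁ + s₂²/n₂) = √(11.0889 + 9.5911) = 4.5475
df (Welch-Satterthwaite) = (s₁²/n₁ + s₂²/n₂)² / [(s₁²/n₁)²/(n₁-1) + (s₂²/n₂)²/(n₂-1)] ≈ 32.80
t = (x̄₁ - x̄₂) / SE = (64.44 - 68.42) / 4.5475 = -3.98 / 4.5475 = -0.875
p-value = 0.3878

Since p-value > α = 0.1, we fail to reject H₀.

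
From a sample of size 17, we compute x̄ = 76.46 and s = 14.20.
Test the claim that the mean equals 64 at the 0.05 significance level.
One-sample t-test:
H₀: μ = 64
H₁: μ ≠ 64
df = n - 1 = 16
t = (x̄ - μ₀) / (s/√n) = (76.46 - 64) / (14.20/√17) = 3.618
p-value = 0.0023

Since p-value < α = 0.05, we reject H₀.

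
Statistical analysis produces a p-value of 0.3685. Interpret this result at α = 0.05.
Since p = 0.3685 > α = 0.05, fail to reject H₀.
There is insufficient evidence to reject the null hypothesis; the result is not statistically significant at the 0.05 level.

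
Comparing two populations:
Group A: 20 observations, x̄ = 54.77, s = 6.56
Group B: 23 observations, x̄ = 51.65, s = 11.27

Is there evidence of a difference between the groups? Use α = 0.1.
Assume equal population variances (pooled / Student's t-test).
Student's two-sample t-test (equal variances):
H₀: μ₁ = μ₂
H₁: μ₁ ≠ μ₂
df = n₁ + n₂ - 2 = 41
Pooled variance s_p² = [(n₁-1)s₁² + (n₂-1)s₂²] / (n₁ + n₂ - 2) = [(19)(6.56²) + (22)(11.27²)] / 41 = 88.0957
SE = √(s_p²(1/n₁ + 1/n₂)) = √(88.0957 × (1/20 + 1/23)) = 2.8697
t = (x̄₁ - x̄₂) / SE = (54.77 - 51.65) / 2.8697 = 3.12 / 2.8697 = 1.087
p-value = 0.2833

Since p-value > α = 0.1, we fail to reject H₀.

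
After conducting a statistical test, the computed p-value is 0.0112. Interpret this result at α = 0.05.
Since p = 0.0112 < α = 0.05, reject H₀.
There is sufficient evidence to reject the null hypothesis; the result is statistically significant at the 0.05 level.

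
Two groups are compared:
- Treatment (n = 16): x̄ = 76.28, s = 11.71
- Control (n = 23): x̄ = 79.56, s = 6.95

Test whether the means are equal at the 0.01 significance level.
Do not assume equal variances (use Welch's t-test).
Welch's two-sample t-test:
H₀: μ₁ = μ₂
H₁: μ₁ ≠ μ₂
s₁²/n₁ = 11.71²/16 = 8.5703,  s₂²/n₂ = 6.95²/23 = 2.1001
SE = √(s₁²/n₁ + s₂²/n₂) = √(8.5703 + 2.1001) = 3.2666
df (Welch-Satterthwaite) = (s₁²/n₁ + s₂²/n₂)² / [(s₁²/n₁)²/(n₁-1) + (s₂²/n₂)²/(n₂-1)] ≈ 22.34
t = (x̄₁ - x̄₂) / SE = (76.28 - 79.56) / 3.2666 = -3.28 / 3.2666 = -1.004
p-value = 0.3261

Since p-value > α = 0.01, we fail to reject H₀.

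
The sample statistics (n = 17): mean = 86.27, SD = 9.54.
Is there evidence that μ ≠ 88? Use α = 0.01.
One-sample t-test:
H₀: μ = 88
H₁: μ ≠ 88
df = n - 1 = 16
t = (x̄ - μ₀) / (s/√n) = (86.27 - 88) / (9.54/√17) = -0.748
p-value = 0.4655

Since p-value > α = 0.01, we fail to reject H₀.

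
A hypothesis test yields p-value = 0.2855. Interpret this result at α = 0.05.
Since p = 0.2855 > α = 0.05, fail to reject H₀.
There is insufficient evidence to reject the null hypothesis; the result is not statistically significant at the 0.05 level.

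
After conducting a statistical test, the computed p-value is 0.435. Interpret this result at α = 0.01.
Since p = 0.435 > α = 0.01, fail to reject H₀.
There is insufficient evidence to reject the null hypothesis; the result is not statistically significant at the 0.01 level.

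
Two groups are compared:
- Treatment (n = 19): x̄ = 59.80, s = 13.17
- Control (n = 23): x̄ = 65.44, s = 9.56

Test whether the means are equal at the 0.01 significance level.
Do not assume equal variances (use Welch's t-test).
Welch's two-sample t-test:
H₀: μ₁ = μ₂
H₁: μ₁ ≠ μ₂
s₁²/n₁ = 13.17²/19 = 9.1289,  s₂²/n₂ = 9.56²/23 = 3.9736
SE = √(s₁²/n₁ + s₂²/n₂) = √(9.1289 + 3.9736) = 3.6197
df (Welch-Satterthwaite) = (s₁²/n₁ + s₂²/n₂)² / [(s₁²/n₁)²/(n₁-1) + (s₂²/n₂)²/(n₂-1)] ≈ 32.10
t = (x̄₁ - x̄₂) / SE = (59.80 - 65.44) / 3.6197 = -5.64 / 3.6197 = -1.558
p-value = 0.1290

Since p-value > α = 0.01, we fail to reject H₀.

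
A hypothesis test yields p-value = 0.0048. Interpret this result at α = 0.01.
Since p = 0.0048 < α = 0.01, reject H₀.
There is sufficient evidence to reject the null hypothesis; the result is statistically significant at the 0.01 level.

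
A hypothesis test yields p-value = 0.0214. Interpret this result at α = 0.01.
Since p = 0.0214 > α = 0.01, fail to reject H₀.
There is insufficient evidence to reject the null hypothesis; the result is not statistically significant at the 0.01 level.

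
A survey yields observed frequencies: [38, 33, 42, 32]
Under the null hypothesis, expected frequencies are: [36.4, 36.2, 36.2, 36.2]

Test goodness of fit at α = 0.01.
Chi-square goodness of fit test:
H₀: observed counts match expected distribution
H₁: observed counts differ from expected distribution
df = k - 1 = 3
χ² = Σ(O - E)²/E
   = (38 - 36.4)²/36.4 + (33 - 36.2)²/36.2 + (42 - 36.2)²/36.2 + (32 - 36.2)²/36.2
   = 0.070 + 0.283 + 0.929 + 0.487
   = 1.77
p-value = 0.6215

Since p-value > α = 0.01, we fail to reject H₀.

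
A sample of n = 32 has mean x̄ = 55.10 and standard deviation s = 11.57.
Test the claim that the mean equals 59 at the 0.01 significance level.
One-sample t-test:
H₀: μ = 59
H₁: μ ≠ 59
df = n - 1 = 31
t = (x̄ - μ₀) / (s/√n) = (55.10 - 59) / (11.57/√32) = -1.907
p-value = 0.0659

Since p-value > α = 0.01, we fail to reject H₀.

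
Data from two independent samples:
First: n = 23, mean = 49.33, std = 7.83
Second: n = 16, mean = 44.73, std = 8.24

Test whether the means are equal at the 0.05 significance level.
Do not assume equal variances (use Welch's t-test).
Welch's two-sample t-test:
H₀: μ₁ = μ₂
H₁: μ₁ ≠ μ₂
s₁²/n₁ = 7.83²/23 = 2.6656,  s₂²/n₂ = 8.24²/16 = 4.2436
SE = √(s₁²/n₁ + s₂²/n₂) = √(2.6656 + 4.2436) = 2.6285
df (Welch-Satterthwaite) = (s₁²/n₁ + s₂²/n₂)² / [(s₁²/n₁)²/(n₁-1) + (s₂²/n₂)²/(n₂-1)] ≈ 31.33
t = (x̄₁ - x̄₂) / SE = (49.33 - 44.73) / 2.6285 = 4.60 / 2.6285 = 1.750
p-value = 0.0899

Since p-value > α = 0.05, we fail to reject H₀.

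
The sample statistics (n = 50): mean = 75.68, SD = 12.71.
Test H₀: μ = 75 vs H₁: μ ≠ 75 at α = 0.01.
One-sample t-test:
H₀: μ = 75
H₁: μ ≠ 75
df = n - 1 = 49
t = (x̄ - μ₀) / (s/√n) = (75.68 - 75) / (12.71/√50) = 0.378
p-value = 0.7068

Since p-value > α = 0.01, we fail to reject H₀.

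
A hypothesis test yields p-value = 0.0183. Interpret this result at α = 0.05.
Since p = 0.0183 < α = 0.05, reject H₀.
There is sufficient evidence to reject the null hypothesis; the result is statistically significant at the 0.05 level.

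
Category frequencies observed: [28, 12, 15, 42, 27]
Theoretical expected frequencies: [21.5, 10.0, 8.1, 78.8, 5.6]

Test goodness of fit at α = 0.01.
Chi-square goodness of fit test:
H₀: observed counts match expected distribution
H₁: observed counts differ from expected distribution
df = k - 1 = 4
χ² = Σ(O - E)²/E
   = (28 - 21.5)²/21.5 + (12 - 10.0)²/10.0 + (15 - 8.1)²/8.1 + (42 - 78.8)²/78.8 + (27 - 5.6)²/5.6
   = 1.965 + 0.400 + 5.878 + 17.186 + 81.779
   = 107.21
p-value < 0.0001

Since p-value < α = 0.01, we reject H₀.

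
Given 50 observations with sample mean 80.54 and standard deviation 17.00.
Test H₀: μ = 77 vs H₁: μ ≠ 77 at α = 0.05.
One-sample t-test:
H₀: μ = 77
H₁: μ ≠ 77
df = n - 1 = 49
t = (x̄ - μ₀) / (s/√n) = (80.54 - 77) / (17.00/√50) = 1.472
p-value = 0.1473

Since p-value > α = 0.05, we fail to reject H₀.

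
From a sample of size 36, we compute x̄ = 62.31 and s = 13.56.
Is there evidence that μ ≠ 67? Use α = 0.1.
One-sample t-test:
H₀: μ = 67
H₁: μ ≠ 67
df = n - 1 = 35
t = (x̄ - μ₀) / (s/√n) = (62.31 - 67) / (13.56/√36) = -2.075
p-value = 0.0454

Since p-value < α = 0.1, we reject H₀.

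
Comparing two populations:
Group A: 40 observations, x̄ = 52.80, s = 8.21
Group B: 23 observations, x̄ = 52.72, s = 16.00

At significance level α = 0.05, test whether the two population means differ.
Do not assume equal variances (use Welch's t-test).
Welch's two-sample t-test:
H₀: μ₁ = μ₂
H₁: μ₁ ≠ μ₂
s₁²/n₁ = 8.21²/40 = 1.6851,  s₂²/n₂ = 16.00²/23 = 11.1304
SE = √(s₁²/n₁ + s₂²/n₂) = √(1.6851 + 11.1304) = 3.5799
df (Welch-Satterthwaite) = (s₁²/n₁ + s₂²/n₂)² / [(s₁²/n₁)²/(n₁-1) + (s₂²/n₂)²/(n₂-1)] ≈ 28.79
t = (x̄₁ - x̄₂) / SE = (52.80 - 52.72) / 3.5799 = 0.08 / 3.5799 = 0.022
p-value = 0.9823

Since p-value > α = 0.05, we fail to reject H₀.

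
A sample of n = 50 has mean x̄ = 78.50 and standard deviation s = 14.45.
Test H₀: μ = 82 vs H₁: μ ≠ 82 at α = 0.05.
One-sample t-test:
H₀: μ = 82
H₁: μ ≠ 82
df = n - 1 = 49
t = (x̄ - μ₀) / (s/√n) = (78.50 - 82) / (14.45/√50) = -1.713
p-value = 0.0931

Since p-value > α = 0.05, we fail to reject H₀.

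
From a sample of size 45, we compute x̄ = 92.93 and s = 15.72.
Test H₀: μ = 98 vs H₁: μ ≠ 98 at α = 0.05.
One-sample t-test:
H₀: μ = 98
H₁: μ ≠ 98
df = n - 1 = 44
t = (x̄ - μ₀) / (s/√n) = (92.93 - 98) / (15.72/√45) = -2.164
p-value = 0.0360

Since p-value < α = 0.05, we reject H₀.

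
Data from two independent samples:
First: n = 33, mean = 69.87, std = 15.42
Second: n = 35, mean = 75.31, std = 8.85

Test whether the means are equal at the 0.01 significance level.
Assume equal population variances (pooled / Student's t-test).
Student's two-sample t-test (equal variances):
H₀: μ₁ = μ₂
H₁: μ₁ ≠ μ₂
df = n₁ + n₂ - 2 = 66
Pooled variance s_p² = [(n₁-1)s₁² + (n₂-1)s₂²] / (n₁ + n₂ - 2) = [(32)(15.42²) + (34)(8.85²)] / 66 = 155.6335
SE = √(s_p²(1/n₁ + 1/n₂)) = √(155.6335 × (1/33 + 1/35)) = 3.0270
t = (x̄₁ - x̄₂) / SE = (69.87 - 75.31) / 3.0270 = -5.44 / 3.0270 = -1.797
p-value = 0.0769

Since p-value > α = 0.01, we fail to reject H₀.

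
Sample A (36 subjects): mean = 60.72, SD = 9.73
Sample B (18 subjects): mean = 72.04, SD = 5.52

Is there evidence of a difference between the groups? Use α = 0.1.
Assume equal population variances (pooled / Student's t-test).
Student's two-sample t-test (equal variances):
H₀: μ₁ = μ₂
H₁: μ₁ ≠ μ₂
df = n₁ + n₂ - 2 = 52
Pooled variance s_p² = [(n₁-1)s₁² + (n₂-1)s₂²] / (n₁ + n₂ - 2) = [(35)(9.73²) + (17)(5.52²)] / 52 = 73.6836
SE = √(s_p²(1/n₁ + 1/n₂)) = √(73.6836 × (1/36 + 1/18)) = 2.4780
t = (x̄₁ - x̄₂) / SE = (60.72 - 72.04) / 2.4780 = -11.32 / 2.4780 = -4.568
p-value < 0.0001

Since p-value < α = 0.1, we reject H₀.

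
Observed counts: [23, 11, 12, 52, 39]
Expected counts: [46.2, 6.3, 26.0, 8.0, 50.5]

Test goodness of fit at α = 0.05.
Chi-square goodness of fit test:
H₀: observed counts match expected distribution
H₁: observed counts differ from expected distribution
df = k - 1 = 4
χ² = Σ(O - E)²/E
   = (23 - 46.2)²/46.2 + (11 - 6.3)²/6.3 + (12 - 26.0)²/26.0 + (52 - 8.0)²/8.0 + (39 - 50.5)²/50.5
   = 11.650 + 3.506 + 7.538 + 242.000 + 2.619
   = 267.31
p-value < 0.0001

Since p-value < α = 0.05, we reject H₀.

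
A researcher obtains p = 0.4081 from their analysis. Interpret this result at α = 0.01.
Since p = 0.4081 > α = 0.01, fail to reject H₀.
There is insufficient evidence to reject the null hypothesis; the result is not statistically significant at the 0.01 level.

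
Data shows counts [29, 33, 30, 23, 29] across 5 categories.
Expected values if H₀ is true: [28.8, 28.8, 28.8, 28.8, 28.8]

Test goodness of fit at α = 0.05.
Chi-square goodness of fit test:
H₀: observed counts match expected distribution
H₁: observed counts differ from expected distribution
df = k - 1 = 4
χ² = Σ(O - E)²/E
   = (29 - 28.8)²/28.8 + (33 - 28.8)²/28.8 + (30 - 28.8)²/28.8 + (23 - 28.8)²/28.8 + (29 - 28.8)²/28.8
   = 0.001 + 0.612 + 0.050 + 1.168 + 0.001
   = 1.83
p-value = 0.7664

Since p-value > α = 0.05, we fail to reject H₀.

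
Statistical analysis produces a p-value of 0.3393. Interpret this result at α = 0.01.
Since p = 0.3393 > α = 0.01, fail to reject H₀.
There is insufficient evidence to reject the null hypothesis; the result is not statistically significant at the 0.01 level.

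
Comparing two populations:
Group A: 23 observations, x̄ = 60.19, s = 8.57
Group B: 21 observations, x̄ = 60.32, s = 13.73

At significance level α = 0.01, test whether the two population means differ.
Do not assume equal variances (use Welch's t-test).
Welch's two-sample t-test:
H₀: μ₁ = μ₂
H₁: μ₁ ≠ μ₂
s₁²/n₁ = 8.57²/23 = 3.1933,  s₂²/n₂ = 13.73²/21 = 8.9768
SE = √(s₁²/n₁ + s₂²/n₂) = √(3.1933 + 8.9768) = 3.4886
df (Welch-Satterthwaite) = (s₁²/n₁ + s₂²/n₂)² / [(s₁²/n₁)²/(n₁-1) + (s₂²/n₂)²/(n₂-1)] ≈ 32.97
t = (x̄₁ - x̄₂) / SE = (60.19 - 60.32) / 3.4886 = -0.13 / 3.4886 = -0.037
p-value = 0.9705

Since p-value > α = 0.01, we fail to reject H₀.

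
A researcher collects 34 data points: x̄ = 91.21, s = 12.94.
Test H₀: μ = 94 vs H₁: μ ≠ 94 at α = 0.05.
One-sample t-test:
H₀: μ = 94
H₁: μ ≠ 94
df = n - 1 = 33
t = (x̄ - μ₀) / (s/√n) = (91.21 - 94) / (12.94/√34) = -1.257
p-value = 0.2175

Since p-value > α = 0.05, we fail to reject H₀.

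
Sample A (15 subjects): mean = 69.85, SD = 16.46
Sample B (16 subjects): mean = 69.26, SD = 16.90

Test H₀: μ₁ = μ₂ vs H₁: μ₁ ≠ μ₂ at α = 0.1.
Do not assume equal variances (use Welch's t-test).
Welch's two-sample t-test:
H₀: μ₁ = μ₂
H₁: μ₁ ≠ μ₂
s₁²/n₁ = 16.46²/15 = 18.0621,  s₂²/n₂ = 16.90²/16 = 17.8506
SE = √(s₁²/n₁ + s₂²/n₂) = √(18.0621 + 17.8506) = 5.9927
df (Welch-Satterthwaite) = (s₁²/n₁ + s₂²/n₂)² / [(s₁²/n₁)²/(n₁-1) + (s₂²/n₂)²/(n₂-1)] ≈ 28.95
t = (x̄₁ - x̄₂) / SE = (69.85 - 69.26) / 5.9927 = 0.59 / 5.9927 = 0.098
p-value = 0.9223

Since p-value > α = 0.1, we fail to reject H₀.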